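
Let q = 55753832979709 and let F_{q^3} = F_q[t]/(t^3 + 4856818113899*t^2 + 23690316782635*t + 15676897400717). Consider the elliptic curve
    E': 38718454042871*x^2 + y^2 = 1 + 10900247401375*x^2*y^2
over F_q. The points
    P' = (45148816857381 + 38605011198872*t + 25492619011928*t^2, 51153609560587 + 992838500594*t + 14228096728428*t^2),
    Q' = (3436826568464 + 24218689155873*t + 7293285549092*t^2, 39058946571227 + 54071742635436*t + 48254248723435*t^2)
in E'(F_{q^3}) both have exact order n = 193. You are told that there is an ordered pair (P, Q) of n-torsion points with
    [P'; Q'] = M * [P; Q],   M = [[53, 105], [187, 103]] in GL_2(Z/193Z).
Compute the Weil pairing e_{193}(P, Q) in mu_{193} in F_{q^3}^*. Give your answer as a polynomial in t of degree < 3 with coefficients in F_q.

15081972658606 + 29673797207883*t + 40263622419750*t^2

The 193-Weil pairing on E[193] over F_{55753832979709} is alternating-bilinear: e_{193}(P',Q') = e_{193}(P,Q)^det(M).
Inverting 106 mod 193: 122. Thus e_{193}(P,Q) = e(P',Q')^{122}.
Edwards->Montgomery: u=(1+y)/(1-y), v=u/x -> 16320019591547v^2=u^3+7155376491313u^2+u; then x_W=6954551660374u+8269783574041: y^2=x^3+12289285411281.
Miller loop for e_{193} over F_{55753832979709^3}: bits of 193 = 11000001; 7 double steps + 2 add steps, l/v at each.
The quotient is 54667158312163 + 4763617150371*t + 27506467735833*t^2.
(54667158312163 + 4763617150371*t + 27506467735833*t^2)^{122} mod (55753832979709,f) = 15081972658606 + 29673797207883*t + 40263622419750*t^2.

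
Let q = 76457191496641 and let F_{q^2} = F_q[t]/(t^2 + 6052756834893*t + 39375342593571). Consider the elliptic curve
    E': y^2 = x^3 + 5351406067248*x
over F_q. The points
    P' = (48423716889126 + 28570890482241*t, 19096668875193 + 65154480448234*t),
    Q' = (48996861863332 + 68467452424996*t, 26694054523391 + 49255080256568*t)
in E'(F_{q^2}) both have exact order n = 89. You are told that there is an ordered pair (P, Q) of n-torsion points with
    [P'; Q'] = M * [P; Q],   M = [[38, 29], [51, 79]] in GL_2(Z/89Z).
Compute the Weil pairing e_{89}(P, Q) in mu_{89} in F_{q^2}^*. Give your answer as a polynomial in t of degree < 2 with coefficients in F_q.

Alternating bilinearity on E[89] (values in mu_{89} in F_{76457191496641^2}) gives e(P',Q') = e(P,Q)^det(M).
Hence e(P,Q) = e(P',Q')^{9} where 9 = 10^{-1} mod 89.
Build f_{89,P'} and f_{89,Q'} via the 7-bit ladder of 89=1011001_2; evaluate at shifted divisors; quotient in F_{76457191496641^2}.
The quotient is 2816998387485 + 26379187442869*t.
e_{89}(P,Q) = (2816998387485 + 26379187442869*t)^{9} = 36740463017092 + 929768027362*t.

36740463017092 + 929768027362*t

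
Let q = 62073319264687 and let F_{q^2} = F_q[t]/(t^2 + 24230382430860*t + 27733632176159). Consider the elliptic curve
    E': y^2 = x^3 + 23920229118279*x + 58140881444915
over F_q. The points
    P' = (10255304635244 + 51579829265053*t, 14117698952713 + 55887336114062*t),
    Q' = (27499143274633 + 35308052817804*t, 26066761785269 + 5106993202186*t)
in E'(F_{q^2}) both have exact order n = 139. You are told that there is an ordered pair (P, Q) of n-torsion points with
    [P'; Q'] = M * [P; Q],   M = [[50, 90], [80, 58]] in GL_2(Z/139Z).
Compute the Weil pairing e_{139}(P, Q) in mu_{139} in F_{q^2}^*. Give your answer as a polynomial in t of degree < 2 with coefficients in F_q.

25762144041500 + 54481917785257*t

e_{139}(aP+bQ,cP+dQ) = e_{139}(P,Q)^(ad-bc); with (a,b,c,d)=(50,90,80,58) this gives the det-139 law.
So e_{139}(P,Q) = e_{139}(P',Q')^{31}, since 9*31 = 1 mod 139.
Build f_{139,P'} and f_{139,Q'} via the 8-bit ladder of 139=10001011_2; evaluate at shifted divisors; quotient in F_{62073319264687^2}.
So e_{139}(P',Q') = 18427541428374 + 20668214671027*t.
Raise to 31: e(P,Q) = 25762144041500 + 54481917785257*t in mu_{139}.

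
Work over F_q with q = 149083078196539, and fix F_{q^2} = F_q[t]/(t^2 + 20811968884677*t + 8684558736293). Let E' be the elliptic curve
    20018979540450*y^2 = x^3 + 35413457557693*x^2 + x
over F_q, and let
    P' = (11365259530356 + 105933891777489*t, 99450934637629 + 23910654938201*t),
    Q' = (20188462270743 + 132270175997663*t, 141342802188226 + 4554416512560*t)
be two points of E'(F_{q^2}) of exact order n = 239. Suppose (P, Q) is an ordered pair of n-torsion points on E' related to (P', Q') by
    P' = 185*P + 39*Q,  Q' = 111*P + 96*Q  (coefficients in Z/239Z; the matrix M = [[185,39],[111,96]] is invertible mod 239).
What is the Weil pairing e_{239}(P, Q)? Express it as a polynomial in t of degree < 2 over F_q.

e_{239}(aP+bQ,cP+dQ) = e_{239}(P,Q)^(ad-bc); with (a,b,c,d)=(185,39,111,96) this gives the det-239 law.
Inverting 47 mod 239: 178. Thus e_{239}(P,Q) = e(P',Q')^{178}.
Undo Montgomery via alpha=70747768216190, beta=38310632520285: (a',b')=(137507335292512,46363706858511) over F_{149083078196539}.
8-bit Miller (11101111) on E'/F_{149083078196539} with a'=137507335292512, b'=46363706858511: accumulate tangent/chord ratios at Q'+S and P'+S'.
Miller gives e_{239}(P',Q') = 106529323885530 + 76155391171159*t in F_{149083078196539^2}.
Thus e_{239}(P,Q) = 97848866029360 + 24916396895440*t.

97848866029360 + 24916396895440*t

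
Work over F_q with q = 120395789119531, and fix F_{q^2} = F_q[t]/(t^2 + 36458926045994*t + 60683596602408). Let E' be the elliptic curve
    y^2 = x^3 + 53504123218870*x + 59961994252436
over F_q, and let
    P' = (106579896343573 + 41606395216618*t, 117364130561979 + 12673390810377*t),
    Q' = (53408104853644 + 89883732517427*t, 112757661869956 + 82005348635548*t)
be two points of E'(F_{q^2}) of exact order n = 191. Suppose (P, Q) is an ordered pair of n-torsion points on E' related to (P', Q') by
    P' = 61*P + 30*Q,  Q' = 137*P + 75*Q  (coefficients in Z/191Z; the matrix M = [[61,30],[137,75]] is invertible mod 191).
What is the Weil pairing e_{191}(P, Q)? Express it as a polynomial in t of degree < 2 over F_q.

82132760195885 + 96107518986997*t

e_{191} is bilinear + alternating on E[191], so e_{191}(61*P + 30*Q, 137*P + 75*Q) = e_{191}(P,Q)^(61*75-30*137).
det(M) mod 191 = 83; its inverse in (Z/191)^* is 168 (check: 83*168 mod 191 = 1).
Double-and-add over 10111111: 8-1 doublings, 7-1 additions; each step l_{T,T}/v_{2T} or l_{T,P'}/v at Q'+S for random S.
The quotient is 20303047293434 + 16570136939576*t.
Hence e(P,Q) = 82132760195885 + 96107518986997*t in F_{120395789119531^2}^*.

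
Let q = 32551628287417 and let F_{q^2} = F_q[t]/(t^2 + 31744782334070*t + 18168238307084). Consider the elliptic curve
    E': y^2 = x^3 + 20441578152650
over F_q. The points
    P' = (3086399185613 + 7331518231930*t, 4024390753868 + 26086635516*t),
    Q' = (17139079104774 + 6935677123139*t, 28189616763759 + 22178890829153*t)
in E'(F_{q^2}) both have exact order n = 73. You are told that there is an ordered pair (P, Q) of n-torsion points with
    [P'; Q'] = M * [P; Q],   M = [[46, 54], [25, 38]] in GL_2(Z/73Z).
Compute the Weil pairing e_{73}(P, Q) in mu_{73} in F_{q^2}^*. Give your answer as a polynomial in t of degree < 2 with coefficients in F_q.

14718426252216 + 14407032991018*t

e_{73} is bilinear + alternating on E[73], so e_{73}(46*P + 54*Q, 25*P + 38*Q) = e_{73}(P,Q)^(46*38-54*25).
46*38 - 54*25 = 398; reduced mod 73: det = 33, inverse 31.
n = 73 = (1001001)_2 (7 bits, wt 3); accumulate f_{73,P'}(Q'+S)/f_{73,P'}(S) along the 6-step ladder.
Miller gives e_{73}(P',Q') = 17228624858988 + 28251524598377*t in F_{32551628287417^2}.
Raise to 31: e(P,Q) = 14718426252216 + 14407032991018*t in mu_{73}.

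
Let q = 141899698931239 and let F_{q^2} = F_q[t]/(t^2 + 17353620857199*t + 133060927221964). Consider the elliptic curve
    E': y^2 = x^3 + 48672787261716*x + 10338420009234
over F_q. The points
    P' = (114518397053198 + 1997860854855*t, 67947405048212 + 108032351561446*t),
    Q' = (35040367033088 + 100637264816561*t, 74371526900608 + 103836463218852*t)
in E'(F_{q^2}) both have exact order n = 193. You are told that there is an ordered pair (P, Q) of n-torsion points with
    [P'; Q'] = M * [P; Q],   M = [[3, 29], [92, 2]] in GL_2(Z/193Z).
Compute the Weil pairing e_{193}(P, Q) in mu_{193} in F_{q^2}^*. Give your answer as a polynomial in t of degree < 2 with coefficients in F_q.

7804837726950 + 132568346401745*t

Alternating bilinearity on E[193] (values in mu_{193} in F_{141899698931239^2}) gives e(P',Q') = e(P,Q)^det(M).
Hence e(P,Q) = e(P',Q')^{111} where 111 = 40^{-1} mod 193.
Run Miller on y^2=x^3+48672787261716*x+10338420009234 over F_{141899698931239}: ladder 11000001 (8 bits); e = f_P(D_Q)/f_Q(D_P).
e_{193}(P',Q') = 114246311295411 + 61735960988996*t.
(114246311295411 + 61735960988996*t)^{111} mod (141899698931239,f) = 7804837726950 + 132568346401745*t.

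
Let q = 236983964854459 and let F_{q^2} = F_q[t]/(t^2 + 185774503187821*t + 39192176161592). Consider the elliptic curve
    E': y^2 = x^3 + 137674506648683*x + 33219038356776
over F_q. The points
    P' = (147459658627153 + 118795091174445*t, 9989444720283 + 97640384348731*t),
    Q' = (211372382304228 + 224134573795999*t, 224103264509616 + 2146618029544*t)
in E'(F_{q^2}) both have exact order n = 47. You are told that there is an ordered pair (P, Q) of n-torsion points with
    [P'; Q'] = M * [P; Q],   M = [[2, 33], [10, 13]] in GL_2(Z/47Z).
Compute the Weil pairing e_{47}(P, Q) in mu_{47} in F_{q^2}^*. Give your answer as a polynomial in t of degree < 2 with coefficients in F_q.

221314377706904 + 192095000833966*t

e_{47}(aP+bQ,cP+dQ) = e_{47}(P,Q)^(ad-bc); with (a,b,c,d)=(2,33,10,13) this gives the det-47 law.
Inverting 25 mod 47: 32. Thus e_{47}(P,Q) = e(P',Q')^{32}.
n = 47 = (101111)_2 (6 bits, wt 5); accumulate f_{47,P'}(Q'+S)/f_{47,P'}(S) along the 5-step ladder.
So e_{47}(P',Q') = 204816458183001 + 74989309890571*t.
e_{47}(P,Q) = (204816458183001 + 74989309890571*t)^{32} = 221314377706904 + 192095000833966*t.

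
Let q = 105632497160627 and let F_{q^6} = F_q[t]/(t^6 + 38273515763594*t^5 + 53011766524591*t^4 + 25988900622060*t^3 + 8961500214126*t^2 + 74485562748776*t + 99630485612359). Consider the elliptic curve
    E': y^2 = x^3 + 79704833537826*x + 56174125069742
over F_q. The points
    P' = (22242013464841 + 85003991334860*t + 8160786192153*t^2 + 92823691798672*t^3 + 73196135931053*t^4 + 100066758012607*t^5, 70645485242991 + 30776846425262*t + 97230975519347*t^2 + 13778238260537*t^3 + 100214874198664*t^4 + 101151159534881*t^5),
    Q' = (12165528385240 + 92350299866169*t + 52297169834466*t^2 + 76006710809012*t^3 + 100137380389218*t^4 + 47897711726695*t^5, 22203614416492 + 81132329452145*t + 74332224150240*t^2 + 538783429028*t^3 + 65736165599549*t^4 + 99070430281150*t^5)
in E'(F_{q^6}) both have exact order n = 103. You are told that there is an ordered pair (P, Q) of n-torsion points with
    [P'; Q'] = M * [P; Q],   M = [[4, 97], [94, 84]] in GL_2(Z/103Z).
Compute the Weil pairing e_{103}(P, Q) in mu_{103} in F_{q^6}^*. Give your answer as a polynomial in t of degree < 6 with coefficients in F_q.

e_{103} is bilinear + alternating on E[103], so e_{103}(4*P + 97*Q, 94*P + 84*Q) = e_{103}(P,Q)^(4*84-97*94).
Inverting 76 mod 103: 61. Thus e_{103}(P,Q) = e(P',Q')^{61}.
Miller loop for e_{103} over F_{105632497160627^6}: bits of 103 = 1100111; 6 double steps + 4 add steps, l/v at each.
So e_{103}(P',Q') = 92218232178643 + 20776116295433*t + 102477602245233*t^2 + 44038567519349*t^3 + 53340467122394*t^4 + 89476070307504*t^5.
e_{103}(P,Q) = (92218232178643 + 20776116295433*t + 102477602245233*t^2 + 44038567519349*t^3 + 53340467122394*t^4 + 89476070307504*t^5)^{61} = 77892268268705 + 38426927430966*t + 6590740336574*t^2 + 93763399634094*t^3 + 16458535857093*t^4 + 28864637884369*t^5.

77892268268705 + 38426927430966*t + 6590740336574*t^2 + 93763399634094*t^3 + 16458535857093*t^4 + 28864637884369*t^5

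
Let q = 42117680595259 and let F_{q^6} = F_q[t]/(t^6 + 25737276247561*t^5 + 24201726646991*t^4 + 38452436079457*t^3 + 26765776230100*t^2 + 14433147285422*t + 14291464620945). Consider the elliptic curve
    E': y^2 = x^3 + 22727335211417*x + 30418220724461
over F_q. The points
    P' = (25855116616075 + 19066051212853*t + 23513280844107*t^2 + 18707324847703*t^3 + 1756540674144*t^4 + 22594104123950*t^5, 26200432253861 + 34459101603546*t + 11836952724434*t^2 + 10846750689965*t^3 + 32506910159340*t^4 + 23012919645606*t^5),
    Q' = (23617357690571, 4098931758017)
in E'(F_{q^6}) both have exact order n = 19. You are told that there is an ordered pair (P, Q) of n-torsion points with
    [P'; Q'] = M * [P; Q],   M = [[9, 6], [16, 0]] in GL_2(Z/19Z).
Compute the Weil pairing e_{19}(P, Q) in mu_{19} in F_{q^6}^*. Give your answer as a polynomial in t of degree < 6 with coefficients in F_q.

11950036122924 + 24640014623896*t + 10253227393727*t^2 + 270920561892*t^3 + 33193939148897*t^4 + 7498304198831*t^5

Since e_{19}(P,P)=e_{19}(Q,Q)=1 and e_{19}(Q,P)=e_{19}(P,Q)^{-1}, expanding e_{19}(9*P + 6*Q,16*P) leaves e(P,Q)^det(M).
det M = 9*0 - 6*16 = -96 = 18 (mod 19); 18^{-1} = 18 (mod 19).
Double-and-add over 10011: 5-1 doublings, 3-1 additions; each step l_{T,T}/v_{2T} or l_{T,P'}/v at Q'+S for random S.
The quotient is 16288674713948 + 38052221248745*t + 27481601972333*t^2 + 19238491787908*t^3 + 7255724929576*t^4 + 27217496099750*t^5.
Hence e(P,Q) = 11950036122924 + 24640014623896*t + 10253227393727*t^2 + 270920561892*t^3 + 33193939148897*t^4 + 7498304198831*t^5 in F_{42117680595259^6}^*.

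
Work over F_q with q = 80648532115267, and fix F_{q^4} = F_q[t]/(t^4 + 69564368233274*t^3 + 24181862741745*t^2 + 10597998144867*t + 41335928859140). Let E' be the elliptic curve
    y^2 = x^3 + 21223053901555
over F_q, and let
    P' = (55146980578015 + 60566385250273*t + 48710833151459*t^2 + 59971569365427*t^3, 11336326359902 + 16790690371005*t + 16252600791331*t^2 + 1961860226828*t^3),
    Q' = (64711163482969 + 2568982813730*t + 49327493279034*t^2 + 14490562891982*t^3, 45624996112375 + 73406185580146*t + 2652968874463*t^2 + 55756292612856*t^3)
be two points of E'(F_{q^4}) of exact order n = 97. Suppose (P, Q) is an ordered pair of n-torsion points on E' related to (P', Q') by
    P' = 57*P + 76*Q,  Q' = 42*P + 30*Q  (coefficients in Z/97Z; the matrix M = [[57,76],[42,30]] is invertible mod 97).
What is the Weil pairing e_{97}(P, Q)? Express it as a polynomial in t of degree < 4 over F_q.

e_{97}(aP+bQ,cP+dQ) = e_{97}(P,Q)^(ad-bc); with (a,b,c,d)=(57,76,42,30) this gives the det-97 law.
Hence e(P,Q) = e(P',Q')^{79} where 79 = 70^{-1} mod 97.
Double-and-add over 1100001: 7-1 doublings, 3-1 additions; each step l_{T,T}/v_{2T} or l_{T,P'}/v at Q'+S for random S.
Miller gives e_{97}(P',Q') = 67852281657056 + 23282233440984*t + 31694730892955*t^2 + 59924923894566*t^3 in F_{80648532115267^4}.
e_{97}(P,Q) = (67852281657056 + 23282233440984*t + 31694730892955*t^2 + 59924923894566*t^3)^{79} = 60377738523528 + 15192885301046*t + 7060546474796*t^2 + 32594779776508*t^3.

60377738523528 + 15192885301046*t + 7060546474796*t^2 + 32594779776508*t^3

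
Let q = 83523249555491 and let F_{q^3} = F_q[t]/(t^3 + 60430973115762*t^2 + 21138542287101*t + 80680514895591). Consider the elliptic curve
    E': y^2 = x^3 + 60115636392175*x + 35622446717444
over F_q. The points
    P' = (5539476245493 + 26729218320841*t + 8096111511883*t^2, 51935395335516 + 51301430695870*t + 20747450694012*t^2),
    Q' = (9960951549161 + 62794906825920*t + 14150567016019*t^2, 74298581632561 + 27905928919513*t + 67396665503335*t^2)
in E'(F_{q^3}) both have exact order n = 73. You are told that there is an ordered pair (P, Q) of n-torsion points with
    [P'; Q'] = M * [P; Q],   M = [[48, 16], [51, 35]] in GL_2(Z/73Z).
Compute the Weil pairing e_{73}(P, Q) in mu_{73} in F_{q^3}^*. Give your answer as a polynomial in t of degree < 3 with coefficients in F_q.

53463063709751 + 6598305060080*t + 32041466744562*t^2

e_{73} is bilinear + alternating on E[73], so e_{73}(48*P + 16*Q, 51*P + 35*Q) = e_{73}(P,Q)^(48*35-16*51).
Hence e(P,Q) = e(P',Q')^{6} where 6 = 61^{-1} mod 73.
7-bit Miller (1001001) on E'/F_{83523249555491} with a'=60115636392175, b'=35622446717444: accumulate tangent/chord ratios at Q'+S and P'+S'.
So e_{73}(P',Q') = 40417283582072 + 6156679902449*t + 81761689749370*t^2.
Thus e_{73}(P,Q) = 53463063709751 + 6598305060080*t + 32041466744562*t^2.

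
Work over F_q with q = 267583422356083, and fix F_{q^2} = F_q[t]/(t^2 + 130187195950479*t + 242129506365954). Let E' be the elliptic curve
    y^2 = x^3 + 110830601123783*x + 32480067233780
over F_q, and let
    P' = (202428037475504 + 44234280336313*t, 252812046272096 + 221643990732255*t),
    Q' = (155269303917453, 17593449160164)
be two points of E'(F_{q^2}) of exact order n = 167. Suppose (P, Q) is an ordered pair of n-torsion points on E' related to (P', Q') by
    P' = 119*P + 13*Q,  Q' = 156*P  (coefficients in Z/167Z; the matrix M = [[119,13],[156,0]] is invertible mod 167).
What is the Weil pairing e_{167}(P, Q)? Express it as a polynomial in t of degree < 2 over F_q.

167422660540275 + 99979284108589*t

Alternating bilinearity on E[167] (values in mu_{167} in F_{267583422356083^2}) gives e(P',Q') = e(P,Q)^det(M).
So e_{167}(P,Q) = e_{167}(P',Q')^{160}, since 143*160 = 1 mod 167.
n = 167 = (10100111)_2 (8 bits, wt 5); accumulate f_{167,P'}(Q'+S)/f_{167,P'}(S) along the 7-step ladder.
e_{167}(P',Q') = 204011972735541 + 6520100778215*t.
Hence e(P,Q) = 167422660540275 + 99979284108589*t in F_{267583422356083^2}^*.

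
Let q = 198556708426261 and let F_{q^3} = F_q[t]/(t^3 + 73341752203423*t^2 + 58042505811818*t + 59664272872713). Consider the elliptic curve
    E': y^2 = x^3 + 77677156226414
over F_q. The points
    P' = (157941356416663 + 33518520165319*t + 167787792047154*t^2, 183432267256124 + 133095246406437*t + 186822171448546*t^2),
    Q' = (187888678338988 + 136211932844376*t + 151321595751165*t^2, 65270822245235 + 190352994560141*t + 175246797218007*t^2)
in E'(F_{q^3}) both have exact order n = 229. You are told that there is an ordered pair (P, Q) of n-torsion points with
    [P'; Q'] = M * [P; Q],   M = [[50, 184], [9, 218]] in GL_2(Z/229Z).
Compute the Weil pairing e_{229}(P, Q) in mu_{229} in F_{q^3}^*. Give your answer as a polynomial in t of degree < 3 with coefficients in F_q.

e_{229} is bilinear + alternating on E[229], so e_{229}(50*P + 184*Q, 9*P + 218*Q) = e_{229}(P,Q)^(50*218-184*9).
det M = 50*218 - 184*9 = 9244 = 84 (mod 229); 84^{-1} = 30 (mod 229).
Run Miller on y^2=x^3+77677156226414 over F_{198556708426261}: ladder 11100101 (8 bits); e = f_P(D_Q)/f_Q(D_P).
The quotient is 31424679730277 + 11127418121408*t + 76637516627359*t^2.
Thus e_{229}(P,Q) = 113354835731755 + 48040147321967*t + 101315561144681*t^2.

113354835731755 + 48040147321967*t + 101315561144681*t^2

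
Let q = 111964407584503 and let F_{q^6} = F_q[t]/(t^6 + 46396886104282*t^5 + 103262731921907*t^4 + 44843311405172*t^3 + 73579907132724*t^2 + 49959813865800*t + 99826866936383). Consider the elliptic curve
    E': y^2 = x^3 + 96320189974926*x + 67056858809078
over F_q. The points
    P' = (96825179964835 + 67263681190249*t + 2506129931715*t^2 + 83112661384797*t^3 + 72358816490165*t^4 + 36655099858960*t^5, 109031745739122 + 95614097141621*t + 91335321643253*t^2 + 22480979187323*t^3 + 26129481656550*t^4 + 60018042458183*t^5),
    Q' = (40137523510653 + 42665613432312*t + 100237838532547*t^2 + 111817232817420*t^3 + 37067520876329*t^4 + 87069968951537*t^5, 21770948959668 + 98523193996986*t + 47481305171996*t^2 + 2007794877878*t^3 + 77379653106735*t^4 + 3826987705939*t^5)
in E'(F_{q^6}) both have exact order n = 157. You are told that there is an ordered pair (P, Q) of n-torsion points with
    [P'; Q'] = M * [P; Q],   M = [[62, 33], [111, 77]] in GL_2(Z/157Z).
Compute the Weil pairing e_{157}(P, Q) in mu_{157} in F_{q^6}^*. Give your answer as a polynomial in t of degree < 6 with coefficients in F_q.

66155705049917 + 82153823350107*t + 11382893318914*t^2 + 10662393531892*t^3 + 67132920790914*t^4 + 66778515170357*t^5

e_{157} is bilinear + alternating on E[157], so e_{157}(62*P + 33*Q, 111*P + 77*Q) = e_{157}(P,Q)^(62*77-33*111).
Hence e(P,Q) = e(P',Q')^{144} where 144 = 12^{-1} mod 157.
n = 157 = (10011101)_2 (8 bits, wt 5); accumulate f_{157,P'}(Q'+S)/f_{157,P'}(S) along the 7-step ladder.
f_P(D_Q)/f_Q(D_P) = 36696916341670 + 97610755687319*t + 36227067797868*t^2 + 42279650649917*t^3 + 58302380617207*t^4 + 108426136873655*t^5.
(36696916341670 + 97610755687319*t + 36227067797868*t^2 + 42279650649917*t^3 + 58302380617207*t^4 + 108426136873655*t^5)^{144} mod (111964407584503,f) = 66155705049917 + 82153823350107*t + 11382893318914*t^2 + 10662393531892*t^3 + 67132920790914*t^4 + 66778515170357*t^5.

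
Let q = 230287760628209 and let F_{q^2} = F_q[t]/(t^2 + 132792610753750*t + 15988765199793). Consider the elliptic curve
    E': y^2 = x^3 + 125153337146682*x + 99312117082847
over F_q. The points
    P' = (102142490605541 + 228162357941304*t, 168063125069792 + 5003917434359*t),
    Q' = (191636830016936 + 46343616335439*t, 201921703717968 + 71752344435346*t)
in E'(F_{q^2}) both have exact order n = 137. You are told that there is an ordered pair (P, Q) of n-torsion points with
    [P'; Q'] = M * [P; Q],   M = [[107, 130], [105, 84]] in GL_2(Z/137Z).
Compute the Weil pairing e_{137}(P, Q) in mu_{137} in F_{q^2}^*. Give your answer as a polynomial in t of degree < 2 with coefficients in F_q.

Alternating bilinearity on E[137] (values in mu_{137} in F_{230287760628209^2}) gives e(P',Q') = e(P,Q)^det(M).
Hence e(P,Q) = e(P',Q')^{34} where 34 = 133^{-1} mod 137.
Miller loop for e_{137} over F_{230287760628209^2}: bits of 137 = 10001001; 7 double steps + 2 add steps, l/v at each.
e_{137}(P',Q') = 42706696223496 + 70428640020030*t.
Finally e_{137}(P,Q) = 132160395252918 + 103675262779765*t.

132160395252918 + 103675262779765*t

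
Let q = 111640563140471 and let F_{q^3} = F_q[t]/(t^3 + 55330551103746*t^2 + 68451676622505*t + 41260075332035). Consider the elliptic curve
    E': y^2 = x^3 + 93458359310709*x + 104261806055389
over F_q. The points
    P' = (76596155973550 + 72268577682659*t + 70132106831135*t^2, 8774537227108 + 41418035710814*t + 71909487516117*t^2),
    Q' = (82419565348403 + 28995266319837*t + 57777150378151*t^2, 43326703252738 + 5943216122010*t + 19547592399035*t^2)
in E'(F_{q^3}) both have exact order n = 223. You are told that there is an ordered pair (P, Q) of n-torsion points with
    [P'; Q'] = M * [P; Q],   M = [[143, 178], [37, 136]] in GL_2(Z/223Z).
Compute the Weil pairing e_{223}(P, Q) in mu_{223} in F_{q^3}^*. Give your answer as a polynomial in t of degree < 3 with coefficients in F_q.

Since e_{223}(P,P)=e_{223}(Q,Q)=1 and e_{223}(Q,P)=e_{223}(P,Q)^{-1}, expanding e_{223}(143*P + 178*Q,37*P + 136*Q) leaves e(P,Q)^det(M).
Hence e(P,Q) = e(P',Q')^{96} where 96 = 151^{-1} mod 223.
Run Miller on y^2=x^3+93458359310709*x+104261806055389 over F_{111640563140471}: ladder 11011111 (8 bits); e = f_P(D_Q)/f_Q(D_P).
Miller gives e_{223}(P',Q') = 5524870633344 + 64334113399537*t + 91761610031126*t^2 in F_{111640563140471^3}.
e_{223}(P,Q) = (5524870633344 + 64334113399537*t + 91761610031126*t^2)^{96} = 91644633026596 + 29879785030126*t + 66920099865641*t^2.

91644633026596 + 29879785030126*t + 66920099865641*t^2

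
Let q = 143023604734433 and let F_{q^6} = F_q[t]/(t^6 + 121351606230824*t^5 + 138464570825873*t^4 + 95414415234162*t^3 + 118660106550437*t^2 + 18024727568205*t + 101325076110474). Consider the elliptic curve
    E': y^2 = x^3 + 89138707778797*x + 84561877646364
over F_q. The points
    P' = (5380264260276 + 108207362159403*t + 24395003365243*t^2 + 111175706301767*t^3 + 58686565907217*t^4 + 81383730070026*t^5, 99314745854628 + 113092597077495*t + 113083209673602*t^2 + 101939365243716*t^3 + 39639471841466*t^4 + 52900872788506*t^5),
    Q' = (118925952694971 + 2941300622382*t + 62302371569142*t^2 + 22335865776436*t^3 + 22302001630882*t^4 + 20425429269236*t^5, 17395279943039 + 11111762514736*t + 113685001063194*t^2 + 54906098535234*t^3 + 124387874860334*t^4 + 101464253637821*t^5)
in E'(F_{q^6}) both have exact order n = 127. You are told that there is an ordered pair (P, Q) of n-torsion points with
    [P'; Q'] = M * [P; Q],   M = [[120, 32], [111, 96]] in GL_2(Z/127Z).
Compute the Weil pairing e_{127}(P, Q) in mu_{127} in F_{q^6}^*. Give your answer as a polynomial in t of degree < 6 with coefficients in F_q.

66380303895807 + 127584375812518*t + 122997466304322*t^2 + 81816760579621*t^3 + 94720154949145*t^4 + 47964257539639*t^5

Since e_{127}(P,P)=e_{127}(Q,Q)=1 and e_{127}(Q,P)=e_{127}(P,Q)^{-1}, expanding e_{127}(120*P + 32*Q,111*P + 96*Q) leaves e(P,Q)^det(M).
Hence e(P,Q) = e(P',Q')^{50} where 50 = 94^{-1} mod 127.
n = 127 = (1111111)_2 (7 bits, wt 7); accumulate f_{127,P'}(Q'+S)/f_{127,P'}(S) along the 6-step ladder.
Result: e(P',Q') = 101791589073552 + 90467074955467*t + 127428401658840*t^2 + 81030340107170*t^3 + 114372119784301*t^4 + 113914015163962*t^5.
Thus e_{127}(P,Q) = 66380303895807 + 127584375812518*t + 122997466304322*t^2 + 81816760579621*t^3 + 94720154949145*t^4 + 47964257539639*t^5.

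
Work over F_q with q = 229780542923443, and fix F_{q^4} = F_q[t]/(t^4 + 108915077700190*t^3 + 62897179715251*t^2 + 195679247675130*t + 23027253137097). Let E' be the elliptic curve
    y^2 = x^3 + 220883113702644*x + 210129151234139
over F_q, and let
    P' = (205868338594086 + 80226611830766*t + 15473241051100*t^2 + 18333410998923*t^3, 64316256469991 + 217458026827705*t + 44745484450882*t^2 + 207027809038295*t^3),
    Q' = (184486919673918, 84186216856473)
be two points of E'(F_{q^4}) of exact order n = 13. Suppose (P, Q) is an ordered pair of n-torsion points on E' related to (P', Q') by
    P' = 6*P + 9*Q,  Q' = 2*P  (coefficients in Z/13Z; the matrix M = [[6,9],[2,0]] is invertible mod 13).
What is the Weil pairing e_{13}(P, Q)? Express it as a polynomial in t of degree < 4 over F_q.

e_{13} is bilinear + alternating on E[13], so e_{13}(6*P + 9*Q, 2*P) = e_{13}(P,Q)^(6*0-9*2).
6*0 - 9*2 = -18; reduced mod 13: det = 8, inverse 5.
Miller loop for e_{13} over F_{229780542923443^4}: bits of 13 = 1101; 3 double steps + 2 add steps, l/v at each.
Miller gives e_{13}(P',Q') = 62082323678236 + 31386630936411*t + 114563862780485*t^2 + 28904243518129*t^3 in F_{229780542923443^4}.
Raise to 5: e(P,Q) = 177857418997316 + 71315278627997*t + 202487224264209*t^2 + 139586977629570*t^3 in mu_{13}.

177857418997316 + 71315278627997*t + 202487224264209*t^2 + 139586977629570*t^3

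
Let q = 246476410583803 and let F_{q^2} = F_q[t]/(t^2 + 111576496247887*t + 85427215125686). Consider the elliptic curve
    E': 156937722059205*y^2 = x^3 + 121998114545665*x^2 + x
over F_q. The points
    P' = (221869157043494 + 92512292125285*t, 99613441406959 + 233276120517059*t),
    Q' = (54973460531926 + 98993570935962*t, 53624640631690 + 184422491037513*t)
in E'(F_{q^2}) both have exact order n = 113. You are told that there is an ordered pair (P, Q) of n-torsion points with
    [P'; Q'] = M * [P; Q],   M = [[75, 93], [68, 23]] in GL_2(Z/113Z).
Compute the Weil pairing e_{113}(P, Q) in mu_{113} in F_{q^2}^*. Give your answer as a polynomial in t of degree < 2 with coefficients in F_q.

57876141634590 + 180598970413793*t

Since e_{113}(P,P)=e_{113}(Q,Q)=1 and e_{113}(Q,P)=e_{113}(P,Q)^{-1}, expanding e_{113}(75*P + 93*Q,68*P + 23*Q) leaves e(P,Q)^det(M).
Hence e(P,Q) = e(P',Q')^{10} where 10 = 34^{-1} mod 113.
Montgomery->Weierstrass: x_W = 83345669940216*x+28380502808451, y_W=83345669940216*y on F_{246476410583803}; lands on y^2=x^3+141031519182075*x+231404919312986.
Build f_{113,P'} and f_{113,Q'} via the 7-bit ladder of 113=1110001_2; evaluate at shifted divisors; quotient in F_{246476410583803^2}.
So e_{113}(P',Q') = 242365598114368 + 34044481856178*t.
e_{113}(P,Q) = (242365598114368 + 34044481856178*t)^{10} = 57876141634590 + 180598970413793*t.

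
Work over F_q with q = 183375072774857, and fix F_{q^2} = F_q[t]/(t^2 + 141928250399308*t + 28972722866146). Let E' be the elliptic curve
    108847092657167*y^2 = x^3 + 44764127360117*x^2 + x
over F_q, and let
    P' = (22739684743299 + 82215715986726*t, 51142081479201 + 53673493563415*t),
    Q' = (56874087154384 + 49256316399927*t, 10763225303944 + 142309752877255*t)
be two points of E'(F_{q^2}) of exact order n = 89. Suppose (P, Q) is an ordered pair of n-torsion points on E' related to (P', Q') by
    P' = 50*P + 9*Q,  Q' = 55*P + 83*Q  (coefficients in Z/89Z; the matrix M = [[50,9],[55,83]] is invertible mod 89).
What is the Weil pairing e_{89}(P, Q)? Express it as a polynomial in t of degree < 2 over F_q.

113045448258567 + 99922276809938*t

e_{89}(aP+bQ,cP+dQ) = e_{89}(P,Q)^(ad-bc); with (a,b,c,d)=(50,9,55,83) this gives the det-89 law.
det M = 50*83 - 9*55 = 3655 = 6 (mod 89); 6^{-1} = 15 (mod 89).
Montgomery->Weierstrass: x_W = 87803010231797*x+139238770888965, y_W=87803010231797*y on F_{183375072774857}; lands on y^2=x^3+41270991731394*x+6391723956047.
n = 89 = (1011001)_2 (7 bits, wt 4); accumulate f_{89,P'}(Q'+S)/f_{89,P'}(S) along the 6-step ladder.
f_P(D_Q)/f_Q(D_P) = 22860690169767 + 163692485679245*t.
e_{89}(P,Q) = (22860690169767 + 163692485679245*t)^{15} = 113045448258567 + 99922276809938*t.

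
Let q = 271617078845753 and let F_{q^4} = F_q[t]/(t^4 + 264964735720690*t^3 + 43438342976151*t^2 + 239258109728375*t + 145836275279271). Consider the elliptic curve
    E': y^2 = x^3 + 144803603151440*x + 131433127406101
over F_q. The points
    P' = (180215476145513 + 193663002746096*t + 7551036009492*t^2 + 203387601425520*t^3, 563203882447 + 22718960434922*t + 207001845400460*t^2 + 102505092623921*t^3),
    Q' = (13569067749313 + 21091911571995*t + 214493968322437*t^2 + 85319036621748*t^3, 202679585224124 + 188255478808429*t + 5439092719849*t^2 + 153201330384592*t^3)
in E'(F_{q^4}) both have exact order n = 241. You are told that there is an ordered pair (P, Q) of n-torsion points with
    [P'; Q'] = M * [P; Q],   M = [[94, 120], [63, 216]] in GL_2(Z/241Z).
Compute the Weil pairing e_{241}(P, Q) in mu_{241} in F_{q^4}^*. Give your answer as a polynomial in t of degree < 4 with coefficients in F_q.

90497705041581 + 262157725873469*t + 270731367935816*t^2 + 24450325761336*t^3

Alternating bilinearity on E[241] (values in mu_{241} in F_{271617078845753^4}) gives e(P',Q') = e(P,Q)^det(M).
94*216 - 120*63 = 12744; reduced mod 241: det = 212, inverse 108.
Double-and-add over 11110001: 8-1 doublings, 5-1 additions; each step l_{T,T}/v_{2T} or l_{T,P'}/v at Q'+S for random S.
So e_{241}(P',Q') = 116294590996031 + 41753783070839*t + 209321024153082*t^2 + 83711427036973*t^3.
Finally e_{241}(P,Q) = 90497705041581 + 262157725873469*t + 270731367935816*t^2 + 24450325761336*t^3.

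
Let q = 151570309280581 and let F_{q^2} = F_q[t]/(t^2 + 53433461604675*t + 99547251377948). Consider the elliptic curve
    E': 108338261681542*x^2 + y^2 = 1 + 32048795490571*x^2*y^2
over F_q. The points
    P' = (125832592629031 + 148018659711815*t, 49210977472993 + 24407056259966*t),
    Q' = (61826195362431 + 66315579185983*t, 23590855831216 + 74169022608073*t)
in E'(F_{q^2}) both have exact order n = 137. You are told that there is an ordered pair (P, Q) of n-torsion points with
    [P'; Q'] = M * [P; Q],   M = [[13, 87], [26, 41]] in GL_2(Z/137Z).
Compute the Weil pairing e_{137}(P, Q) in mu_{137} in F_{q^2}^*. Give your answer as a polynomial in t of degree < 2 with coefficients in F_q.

Under M = [[13,87],[26,41]] in GL_2(Z/137), e_{137}(P',Q') = e_{137}(P,Q)^(13*41-87*26 mod 137).
Hence e(P,Q) = e(P',Q')^{29} where 29 = 52^{-1} mod 137.
Edwards a_E,d_E -> Montgomery A=63426568716115,B=118407140898585 -> Weierstrass 605682452483,120140591037768 via alpha=48659561075449,beta=56964943867888.
Run Miller on y^2=x^3+605682452483*x+120140591037768 over F_{151570309280581}: ladder 10001001 (8 bits); e = f_P(D_Q)/f_Q(D_P).
Miller gives e_{137}(P',Q') = 83543022522810 + 17931959226355*t in F_{151570309280581^2}.
Thus e_{137}(P,Q) = 21202364488218 + 97144639593720*t.

21202364488218 + 97144639593720*t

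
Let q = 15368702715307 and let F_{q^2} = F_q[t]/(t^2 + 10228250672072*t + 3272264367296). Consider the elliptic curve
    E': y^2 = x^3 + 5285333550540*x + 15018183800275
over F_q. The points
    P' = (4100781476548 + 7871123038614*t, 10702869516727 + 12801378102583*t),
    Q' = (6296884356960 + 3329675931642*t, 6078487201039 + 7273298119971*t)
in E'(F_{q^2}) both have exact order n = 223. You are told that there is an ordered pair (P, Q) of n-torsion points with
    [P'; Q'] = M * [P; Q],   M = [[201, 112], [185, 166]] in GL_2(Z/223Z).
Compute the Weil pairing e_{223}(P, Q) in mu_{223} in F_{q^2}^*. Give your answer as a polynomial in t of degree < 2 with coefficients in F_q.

e_{223}(aP+bQ,cP+dQ) = e_{223}(P,Q)^(ad-bc); with (a,b,c,d)=(201,112,185,166) this gives the det-223 law.
det(M) mod 223 = 158; its inverse in (Z/223)^* is 24 (check: 158*24 mod 223 = 1).
8-bit Miller (11011111) on E'/F_{15368702715307} with a'=5285333550540, b'=15018183800275: accumulate tangent/chord ratios at Q'+S and P'+S'.
f_P(D_Q)/f_Q(D_P) = 1960116388036 + 8531753148879*t.
Hence e(P,Q) = 3764221938106 + 4783772759784*t in F_{15368702715307^2}^*.

3764221938106 + 4783772759784*t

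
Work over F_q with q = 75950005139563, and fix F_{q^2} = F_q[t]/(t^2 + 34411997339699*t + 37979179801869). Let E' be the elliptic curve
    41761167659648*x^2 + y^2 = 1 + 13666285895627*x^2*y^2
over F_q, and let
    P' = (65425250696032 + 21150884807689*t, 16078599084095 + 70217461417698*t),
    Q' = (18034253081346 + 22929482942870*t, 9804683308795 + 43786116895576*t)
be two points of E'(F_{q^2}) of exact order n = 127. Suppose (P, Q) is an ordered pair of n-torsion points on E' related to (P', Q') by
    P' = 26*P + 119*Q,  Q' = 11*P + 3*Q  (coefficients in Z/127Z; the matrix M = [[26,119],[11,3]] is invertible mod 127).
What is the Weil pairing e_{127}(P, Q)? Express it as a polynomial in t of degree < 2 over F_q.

29624401096358 + 61772463285756*t

e_{127}(aP+bQ,cP+dQ) = e_{127}(P,Q)^(ad-bc); with (a,b,c,d)=(26,119,11,3) this gives the det-127 law.
Inverting 39 mod 127: 114. Thus e_{127}(P,Q) = e(P',Q')^{114}.
Edwards a_E,d_E -> Montgomery A=52689393072855,B=46335022742324 -> Weierstrass 5395733767127,50012019353841 via alpha=72529579875515,beta=26011221725896.
Miller loop for e_{127} over F_{75950005139563^2}: bits of 127 = 1111111; 6 double steps + 6 add steps, l/v at each.
The quotient is 43512244506496 + 40821673479771*t.
e_{127}(P,Q) = (43512244506496 + 40821673479771*t)^{114} = 29624401096358 + 61772463285756*t.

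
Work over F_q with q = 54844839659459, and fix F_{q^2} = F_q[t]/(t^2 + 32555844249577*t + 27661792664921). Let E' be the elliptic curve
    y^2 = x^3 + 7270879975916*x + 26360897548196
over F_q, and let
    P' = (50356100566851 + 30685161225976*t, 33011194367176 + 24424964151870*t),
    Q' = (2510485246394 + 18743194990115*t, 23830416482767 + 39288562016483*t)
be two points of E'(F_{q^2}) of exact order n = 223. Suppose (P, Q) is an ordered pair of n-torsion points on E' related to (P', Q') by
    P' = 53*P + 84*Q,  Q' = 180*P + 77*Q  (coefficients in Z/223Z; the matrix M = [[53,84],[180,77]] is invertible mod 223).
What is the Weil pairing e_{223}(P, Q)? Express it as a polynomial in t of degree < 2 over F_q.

5616053757392 + 32072914122238*t

Under M = [[53,84],[180,77]] in GL_2(Z/223), e_{223}(P',Q') = e_{223}(P,Q)^(53*77-84*180 mod 223).
Hence e(P,Q) = e(P',Q')^{221} where 221 = 111^{-1} mod 223.
Miller loop for e_{223} over F_{54844839659459^2}: bits of 223 = 11011111; 7 double steps + 6 add steps, l/v at each.
e_{223}(P',Q') = 10814086563620 + 22489697456000*t.
Raise to 221: e(P,Q) = 5616053757392 + 32072914122238*t in mu_{223}.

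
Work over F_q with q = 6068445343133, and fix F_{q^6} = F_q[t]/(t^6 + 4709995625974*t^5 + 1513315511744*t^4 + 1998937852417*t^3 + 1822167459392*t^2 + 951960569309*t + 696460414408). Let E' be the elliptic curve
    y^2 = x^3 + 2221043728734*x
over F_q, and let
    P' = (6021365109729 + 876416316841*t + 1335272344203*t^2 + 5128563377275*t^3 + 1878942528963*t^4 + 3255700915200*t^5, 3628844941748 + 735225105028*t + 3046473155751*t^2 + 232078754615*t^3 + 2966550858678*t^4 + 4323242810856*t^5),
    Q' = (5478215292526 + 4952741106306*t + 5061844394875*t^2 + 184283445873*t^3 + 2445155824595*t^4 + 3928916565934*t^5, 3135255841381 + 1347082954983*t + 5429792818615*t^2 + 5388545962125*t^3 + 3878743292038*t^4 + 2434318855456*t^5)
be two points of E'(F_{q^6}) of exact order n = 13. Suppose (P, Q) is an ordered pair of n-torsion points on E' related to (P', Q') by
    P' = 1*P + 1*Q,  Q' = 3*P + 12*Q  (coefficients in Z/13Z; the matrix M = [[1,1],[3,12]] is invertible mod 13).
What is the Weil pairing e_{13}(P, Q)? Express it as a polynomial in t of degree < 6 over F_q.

Since e_{13}(P,P)=e_{13}(Q,Q)=1 and e_{13}(Q,P)=e_{13}(P,Q)^{-1}, expanding e_{13}(1*P + 1*Q,3*P + 12*Q) leaves e(P,Q)^det(M).
Hence e(P,Q) = e(P',Q')^{3} where 3 = 9^{-1} mod 13.
n = 13 = (1101)_2 (4 bits, wt 3); accumulate f_{13,P'}(Q'+S)/f_{13,P'}(S) along the 3-step ladder.
Result: e(P',Q') = 2423035877132 + 3281401222553*t + 3814761045120*t^2 + 4683372480328*t^3 + 2689828668419*t^4 + 4357672796614*t^5.
e_{13}(P,Q) = (2423035877132 + 3281401222553*t + 3814761045120*t^2 + 4683372480328*t^3 + 2689828668419*t^4 + 4357672796614*t^5)^{3} = 1551598688778 + 46471538518*t + 4940846545720*t^2 + 2759307531009*t^3 + 2169791702902*t^4 + 4070148360392*t^5.

1551598688778 + 46471538518*t + 4940846545720*t^2 + 2759307531009*t^3 + 2169791702902*t^4 + 4070148360392*t^5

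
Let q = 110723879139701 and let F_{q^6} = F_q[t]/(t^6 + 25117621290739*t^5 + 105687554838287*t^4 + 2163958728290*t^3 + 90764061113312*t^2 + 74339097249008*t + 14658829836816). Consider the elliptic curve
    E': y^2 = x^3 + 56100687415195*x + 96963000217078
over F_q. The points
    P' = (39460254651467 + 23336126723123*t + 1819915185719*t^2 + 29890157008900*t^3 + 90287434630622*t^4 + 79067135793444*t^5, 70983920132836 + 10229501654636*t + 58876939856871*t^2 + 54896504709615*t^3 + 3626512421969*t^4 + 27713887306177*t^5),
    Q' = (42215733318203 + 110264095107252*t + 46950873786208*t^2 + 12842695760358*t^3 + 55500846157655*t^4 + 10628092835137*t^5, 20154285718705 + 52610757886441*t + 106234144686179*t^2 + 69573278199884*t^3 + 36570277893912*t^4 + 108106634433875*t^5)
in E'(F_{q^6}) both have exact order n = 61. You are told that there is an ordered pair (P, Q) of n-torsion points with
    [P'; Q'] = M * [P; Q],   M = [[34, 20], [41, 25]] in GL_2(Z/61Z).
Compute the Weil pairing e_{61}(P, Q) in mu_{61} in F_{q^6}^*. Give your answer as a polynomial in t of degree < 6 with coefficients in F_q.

5986974766151 + 100325799890052*t + 52144545981624*t^2 + 26577260645050*t^3 + 101719645101458*t^4 + 83329367931023*t^5

e_{61}(aP+bQ,cP+dQ) = e_{61}(P,Q)^(ad-bc); with (a,b,c,d)=(34,20,41,25) this gives the det-61 law.
Inverting 30 mod 61: 59. Thus e_{61}(P,Q) = e(P',Q')^{59}.
6-bit Miller (111101) on E'/F_{110723879139701} with a'=56100687415195, b'=96963000217078: accumulate tangent/chord ratios at Q'+S and P'+S'.
Result: e(P',Q') = 72893735189711 + 68988143023576*t + 51362696040963*t^2 + 30469978724693*t^3 + 64046639618318*t^4 + 28427808737663*t^5.
Hence e(P,Q) = 5986974766151 + 100325799890052*t + 52144545981624*t^2 + 26577260645050*t^3 + 101719645101458*t^4 + 83329367931023*t^5 in F_{110723879139701^6}^*.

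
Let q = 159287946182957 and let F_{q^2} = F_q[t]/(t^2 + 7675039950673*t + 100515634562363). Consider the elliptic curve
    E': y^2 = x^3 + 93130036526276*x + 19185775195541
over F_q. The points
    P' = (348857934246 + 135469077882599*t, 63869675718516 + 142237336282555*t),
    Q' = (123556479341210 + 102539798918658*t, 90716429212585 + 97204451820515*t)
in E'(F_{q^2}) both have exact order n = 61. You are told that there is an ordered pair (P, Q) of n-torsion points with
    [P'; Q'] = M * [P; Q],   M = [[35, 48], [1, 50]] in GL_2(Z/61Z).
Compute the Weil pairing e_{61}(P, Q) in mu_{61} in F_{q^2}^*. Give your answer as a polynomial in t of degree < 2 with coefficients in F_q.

Since e_{61}(P,P)=e_{61}(Q,Q)=1 and e_{61}(Q,P)=e_{61}(P,Q)^{-1}, expanding e_{61}(35*P + 48*Q,1*P + 50*Q) leaves e(P,Q)^det(M).
det M = 35*50 - 48*1 = 1702 = 55 (mod 61); 55^{-1} = 10 (mod 61).
Build f_{61,P'} and f_{61,Q'} via the 6-bit ladder of 61=111101_2; evaluate at shifted divisors; quotient in F_{159287946182957^2}.
e_{61}(P',Q') = 63408379861988 + 97309311059175*t.
e_{61}(P,Q) = (63408379861988 + 97309311059175*t)^{10} = 146612224642944 + 154955215702445*t.

146612224642944 + 154955215702445*t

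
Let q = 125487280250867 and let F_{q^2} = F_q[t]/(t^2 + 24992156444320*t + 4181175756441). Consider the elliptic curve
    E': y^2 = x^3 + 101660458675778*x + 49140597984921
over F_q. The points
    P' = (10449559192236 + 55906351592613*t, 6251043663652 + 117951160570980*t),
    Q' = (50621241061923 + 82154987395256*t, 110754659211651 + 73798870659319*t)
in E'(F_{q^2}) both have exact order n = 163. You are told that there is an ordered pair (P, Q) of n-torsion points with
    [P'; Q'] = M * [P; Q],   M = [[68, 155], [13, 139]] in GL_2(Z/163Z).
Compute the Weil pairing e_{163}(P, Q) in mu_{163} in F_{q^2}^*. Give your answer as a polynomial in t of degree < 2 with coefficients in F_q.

Under M = [[68,155],[13,139]] in GL_2(Z/163), e_{163}(P',Q') = e_{163}(P,Q)^(68*139-155*13 mod 163).
det(M) mod 163 = 102; its inverse in (Z/163)^* is 8 (check: 102*8 mod 163 = 1).
n = 163 = (10100011)_2 (8 bits, wt 4); accumulate f_{163,P'}(Q'+S)/f_{163,P'}(S) along the 7-step ladder.
e_{163}(P',Q') = 76004242923936 + 45514376260784*t.
e_{163}(P,Q) = (76004242923936 + 45514376260784*t)^{8} = 123419976141264 + 3962893939785*t.

123419976141264 + 3962893939785*t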